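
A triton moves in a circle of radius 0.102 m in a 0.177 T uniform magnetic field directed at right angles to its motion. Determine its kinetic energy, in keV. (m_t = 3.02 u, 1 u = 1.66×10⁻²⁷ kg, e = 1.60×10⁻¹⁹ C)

v = qBr/m = (1×1.60×10^-19)(0.177)(0.102) / (5.01×10^-27) = 5.76×10^5 m/s.
K = ½mv² = 0.5·(5.01×10^-27)·(5.76×10^5)² = 8.32×10^-16 J = 5.20 keV.

K ≈ 5.20 keV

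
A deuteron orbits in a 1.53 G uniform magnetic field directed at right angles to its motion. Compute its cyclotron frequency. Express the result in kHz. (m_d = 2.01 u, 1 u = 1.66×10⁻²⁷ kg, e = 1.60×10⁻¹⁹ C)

f ≈ 1.17 kHz

f = qB/(2πm) = (1×1.60×10^-19)(1.53×10^-4) / [2π(3.34×10^-27)] = 1170 Hz.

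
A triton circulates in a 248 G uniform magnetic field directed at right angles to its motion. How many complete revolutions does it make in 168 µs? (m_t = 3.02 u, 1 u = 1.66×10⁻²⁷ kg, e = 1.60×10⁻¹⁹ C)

T = 2πm/(qB) = 2π(5.0132×10^-27) / [(1×1.60×10^-19)(0.0248)] = 7.9382×10^-6 s.
N = t/T = 1.68×10^-4 / 7.9382×10^-6 ≈ 21.16, so 21 complete revolutions.

N = 21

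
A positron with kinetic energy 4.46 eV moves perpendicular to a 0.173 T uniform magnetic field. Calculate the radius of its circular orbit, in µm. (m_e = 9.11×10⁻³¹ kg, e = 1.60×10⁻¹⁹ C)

r ≈ 41.2 µm

Convert the energy: K = 4.46 eV = 7.14×10^-19 J.
v = √(2K/m) = √(2·7.14×10^-19/9.11×10^-31) = 1.25×10^6 m/s.
r = mv/(qB) = (9.11×10^-31)(1.25×10^6) / [(1×1.60×10^-19)(0.173)] = 4.12×10^-5 m.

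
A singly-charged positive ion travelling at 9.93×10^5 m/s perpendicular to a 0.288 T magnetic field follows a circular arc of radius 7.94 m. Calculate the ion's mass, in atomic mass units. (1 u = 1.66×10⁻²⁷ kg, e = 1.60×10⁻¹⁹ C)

m ≈ 222 u

qvB = mv²/r ⇒ m = qBr/v.
m = (1×1.60×10^-19)(0.288)(7.94) / (9.93×10^5) = 3.68×10^-25 kg = 222 u.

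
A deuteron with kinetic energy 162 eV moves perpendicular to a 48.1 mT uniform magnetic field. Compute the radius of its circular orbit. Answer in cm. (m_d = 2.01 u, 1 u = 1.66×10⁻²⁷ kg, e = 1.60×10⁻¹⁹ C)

Convert the energy: K = 162 eV = 2.59×10^-17 J.
v = √(2K/m) = √(2·2.59×10^-17/3.34×10^-27) = 1.25×10^5 m/s.
r = mv/(qB) = (3.34×10^-27)(1.25×10^5) / [(1×1.60×10^-19)(0.0481)] = 0.0540 m.

r ≈ 5.40 cm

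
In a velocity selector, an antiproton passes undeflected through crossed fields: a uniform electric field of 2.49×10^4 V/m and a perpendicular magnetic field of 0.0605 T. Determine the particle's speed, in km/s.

For zero net force, qE = qvB, so v = E/B.
v = (2.49×10^4) / (0.0605) = 4.12×10^5 m/s.

v ≈ 412 km/s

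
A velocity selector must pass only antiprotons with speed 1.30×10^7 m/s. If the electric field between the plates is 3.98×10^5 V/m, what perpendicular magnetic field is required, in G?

qE = qvB ⇒ B = E/v = (3.98×10^5) / (1.30×10^7) = 0.0306 T.

B ≈ 306 G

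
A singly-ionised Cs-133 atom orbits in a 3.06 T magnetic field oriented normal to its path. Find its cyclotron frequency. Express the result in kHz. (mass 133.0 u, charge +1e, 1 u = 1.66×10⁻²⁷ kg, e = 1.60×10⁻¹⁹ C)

f ≈ 353 kHz

f = qB/(2πm) = (1×1.60×10^-19)(3.06) / [2π(2.21×10^-25)] = 3.53×10^5 Hz.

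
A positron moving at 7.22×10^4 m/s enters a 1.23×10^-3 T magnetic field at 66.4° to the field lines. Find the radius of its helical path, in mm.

r ≈ 0.306 mm

Only the perpendicular component v⊥ = v sin66.4° = 6.62×10^4 m/s is bent by the field.
r = m v⊥ /(qB) = (9.11×10^-31)(6.62×10^4) / [(1×1.60×10^-19)(1.23×10^-3)] = 3.06×10^-4 m.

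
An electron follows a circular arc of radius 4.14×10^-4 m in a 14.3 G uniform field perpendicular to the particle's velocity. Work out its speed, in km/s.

v ≈ 104 km/s

From qvB = mv²/r, v = qBr/m.
v = (1×1.60×10^-19)(1.43×10^-3)(4.14×10^-4) / (9.11×10^-31) = 1.04×10^5 m/s.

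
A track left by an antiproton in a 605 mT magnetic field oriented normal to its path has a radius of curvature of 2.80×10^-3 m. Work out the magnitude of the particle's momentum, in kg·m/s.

Since qvB = mv²/r, the momentum p = mv = qBr.
p = (1×1.60×10^-19)(0.605)(2.80×10^-3) = 2.71×10^-22 kg·m/s.

p ≈ 2.71×10^-22 kg·m/s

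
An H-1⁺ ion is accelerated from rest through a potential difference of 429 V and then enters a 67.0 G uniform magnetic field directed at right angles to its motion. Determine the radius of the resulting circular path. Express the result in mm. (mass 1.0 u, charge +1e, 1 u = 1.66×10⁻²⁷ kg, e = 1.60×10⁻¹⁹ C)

The kinetic energy gained is K = qV = (1×1.60×10^-19)(429) = 6.86×10^-17 J.
v = √(2K/m) = 2.88×10^5 m/s.
r = mv/(qB) = (1.66×10^-27)(2.88×10^5) / [(1×1.60×10^-19)(6.70×10^-3)] = 0.445 m.

r ≈ 445 mm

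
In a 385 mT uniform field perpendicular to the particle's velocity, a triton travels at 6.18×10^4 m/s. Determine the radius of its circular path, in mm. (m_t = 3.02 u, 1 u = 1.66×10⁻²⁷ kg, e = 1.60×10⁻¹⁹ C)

r ≈ 5.03 mm

The magnetic force provides the centripetal force: qvB = mv²/r, so r = mv/(qB).
r = (5.01×10^-27 kg)(6.18×10^4 m/s) / [(1×1.60×10^-19 C)(0.385 T)] = 5.03×10^-3 m.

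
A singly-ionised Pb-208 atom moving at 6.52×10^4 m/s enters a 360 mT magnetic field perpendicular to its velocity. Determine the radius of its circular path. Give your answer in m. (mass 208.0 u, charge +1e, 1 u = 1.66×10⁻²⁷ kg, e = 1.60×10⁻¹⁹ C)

r ≈ 0.391 m

The magnetic force provides the centripetal force: qvB = mv²/r, so r = mv/(qB).
r = (3.45×10^-25 kg)(6.52×10^4 m/s) / [(1×1.60×10^-19 C)(0.360 T)] = 0.391 m.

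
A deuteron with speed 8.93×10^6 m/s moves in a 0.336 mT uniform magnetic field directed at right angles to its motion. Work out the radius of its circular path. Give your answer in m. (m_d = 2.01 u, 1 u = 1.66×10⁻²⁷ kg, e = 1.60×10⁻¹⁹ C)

The magnetic force provides the centripetal force: qvB = mv²/r, so r = mv/(qB).
r = (3.34×10^-27 kg)(8.93×10^6 m/s) / [(1×1.60×10^-19 C)(3.36×10^-4 T)] = 554 m.

r ≈ 554 m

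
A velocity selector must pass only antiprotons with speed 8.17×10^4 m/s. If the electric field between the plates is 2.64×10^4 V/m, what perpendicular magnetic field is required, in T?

qE = qvB ⇒ B = E/v = (2.64×10^4) / (8.17×10^4) = 0.323 T.

B ≈ 0.323 T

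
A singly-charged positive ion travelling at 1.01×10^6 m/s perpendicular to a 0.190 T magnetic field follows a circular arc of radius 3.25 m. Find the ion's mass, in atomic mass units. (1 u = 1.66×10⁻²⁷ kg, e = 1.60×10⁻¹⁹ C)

qvB = mv²/r ⇒ m = qBr/v.
m = (1×1.60×10^-19)(0.190)(3.25) / (1.01×10^6) = 9.78×10^-26 kg = 58.9 u.

m ≈ 58.9 u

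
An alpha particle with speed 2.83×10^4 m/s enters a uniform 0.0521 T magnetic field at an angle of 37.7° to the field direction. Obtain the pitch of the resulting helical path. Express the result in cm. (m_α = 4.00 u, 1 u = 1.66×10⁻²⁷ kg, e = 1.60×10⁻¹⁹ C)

pitch ≈ 5.60 cm

The velocity component along B is v∥ = v cos37.7° = 2.24×10^4 m/s.
The cyclotron period T = 2πm/(qB) = 2.50×10^-6 s is set by m, q, B alone.
Pitch = v∥·T = (2.24×10^4)(2.50×10^-6) = 0.0560 m.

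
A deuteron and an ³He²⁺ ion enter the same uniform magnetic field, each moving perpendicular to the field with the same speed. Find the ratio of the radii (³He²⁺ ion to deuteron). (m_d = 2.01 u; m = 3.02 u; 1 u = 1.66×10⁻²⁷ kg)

ratio ≈ 0.751

r = mv/(qB) ⇒ at equal v, r ∝ m/q.
r_{³He²⁺ ion}/r_{deuteron} = 0.751.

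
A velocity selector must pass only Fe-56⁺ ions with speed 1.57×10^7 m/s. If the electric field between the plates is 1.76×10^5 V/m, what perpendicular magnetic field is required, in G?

qE = qvB ⇒ B = E/v = (1.76×10^5) / (1.57×10^7) = 0.0112 T.

B ≈ 112 G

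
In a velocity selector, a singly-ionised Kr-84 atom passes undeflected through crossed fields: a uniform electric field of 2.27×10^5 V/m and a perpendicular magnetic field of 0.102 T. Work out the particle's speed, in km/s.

v ≈ 2230 km/s

For zero net force, qE = qvB, so v = E/B.
v = (2.27×10^5) / (0.102) = 2.23×10^6 m/s.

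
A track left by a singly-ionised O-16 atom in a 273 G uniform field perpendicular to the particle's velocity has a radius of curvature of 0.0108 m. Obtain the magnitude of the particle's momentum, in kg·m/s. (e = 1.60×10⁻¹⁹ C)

Since qvB = mv²/r, the momentum p = mv = qBr.
p = (1×1.60×10^-19)(0.0273)(0.0108) = 4.72×10^-23 kg·m/s.

p ≈ 4.72×10^-23 kg·m/s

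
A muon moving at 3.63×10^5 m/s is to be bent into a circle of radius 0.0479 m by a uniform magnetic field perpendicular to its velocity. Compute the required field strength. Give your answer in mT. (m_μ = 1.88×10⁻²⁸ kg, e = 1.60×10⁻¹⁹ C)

B ≈ 8.90 mT

qvB = mv²/r gives B = mv/(qr).
B = (1.88×10^-28)(3.63×10^5) / [(1×1.60×10^-19)(0.0479)] = 8.90×10^-3 T.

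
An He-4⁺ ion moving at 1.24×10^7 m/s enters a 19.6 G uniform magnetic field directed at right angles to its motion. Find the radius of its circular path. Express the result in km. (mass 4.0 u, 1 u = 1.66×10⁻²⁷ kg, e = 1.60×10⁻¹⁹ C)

The magnetic force provides the centripetal force: qvB = mv²/r, so r = mv/(qB).
r = (6.64×10^-27 kg)(1.24×10^7 m/s) / [(1×1.60×10^-19 C)(1.96×10^-3 T)] = 263 m.

r ≈ 0.263 km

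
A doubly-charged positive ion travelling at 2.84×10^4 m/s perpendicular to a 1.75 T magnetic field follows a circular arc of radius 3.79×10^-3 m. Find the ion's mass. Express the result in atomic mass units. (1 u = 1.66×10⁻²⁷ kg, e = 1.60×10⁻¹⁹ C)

qvB = mv²/r ⇒ m = qBr/v.
m = (2×1.60×10^-19)(1.75)(3.79×10^-3) / (2.84×10^4) = 7.47×10^-26 kg = 45.0 u.

m ≈ 45.0 u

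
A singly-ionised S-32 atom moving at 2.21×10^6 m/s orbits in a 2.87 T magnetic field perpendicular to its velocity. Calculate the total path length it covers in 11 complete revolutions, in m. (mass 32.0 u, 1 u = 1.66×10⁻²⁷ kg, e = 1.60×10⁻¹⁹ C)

r = mv/(qB) = 0.256 m, so one revolution covers 2πr = 1.61 m.
In 11 revolutions: L = 11·2πr = 17.7 m.

L ≈ 17.7 m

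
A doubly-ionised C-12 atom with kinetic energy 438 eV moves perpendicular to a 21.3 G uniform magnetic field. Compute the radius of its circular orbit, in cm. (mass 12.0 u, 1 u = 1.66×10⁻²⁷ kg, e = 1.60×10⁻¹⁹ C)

Convert the energy: K = 438 eV = 7.01×10^-17 J.
v = √(2K/m) = √(2·7.01×10^-17/1.99×10^-26) = 8.39×10^4 m/s.
r = mv/(qB) = (1.99×10^-26)(8.39×10^4) / [(2×1.60×10^-19)(2.13×10^-3)] = 2.45 m.

r ≈ 245 cm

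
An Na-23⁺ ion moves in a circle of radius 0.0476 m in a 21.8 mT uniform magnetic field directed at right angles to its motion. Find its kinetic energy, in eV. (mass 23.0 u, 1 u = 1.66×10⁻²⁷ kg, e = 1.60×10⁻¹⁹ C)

v = qBr/m = (1×1.60×10^-19)(0.0218)(0.0476) / (3.82×10^-26) = 4350 m/s.
K = ½mv² = 0.5·(3.82×10^-26)·(4350)² = 3.61×10^-19 J = 2.26 eV.

K ≈ 2.26 eV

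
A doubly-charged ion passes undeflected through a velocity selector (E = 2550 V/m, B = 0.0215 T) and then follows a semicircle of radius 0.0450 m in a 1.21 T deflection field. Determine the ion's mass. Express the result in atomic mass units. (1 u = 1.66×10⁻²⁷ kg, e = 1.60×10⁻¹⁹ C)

m ≈ 88.5 u

v = E/B₁ = 1.19×10^5 m/s.
From r = mv/(qB₂), m = qB₂r/v = (2×1.60×10^-19)(1.21)(0.0450) / (1.19×10^5) = 1.47×10^-25 kg.
In atomic mass units: m = 1.47×10^-25 / 1.66×10^-27 = 88.5 u.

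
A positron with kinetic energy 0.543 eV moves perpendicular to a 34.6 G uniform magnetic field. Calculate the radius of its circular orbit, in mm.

Convert the energy: K = 0.543 eV = 8.69×10^-20 J.
v = √(2K/m) = √(2·8.69×10^-20/9.11×10^-31) = 4.37×10^5 m/s.
r = mv/(qB) = (9.11×10^-31)(4.37×10^5) / [(1×1.60×10^-19)(3.46×10^-3)] = 7.19×10^-4 m.

r ≈ 0.719 mm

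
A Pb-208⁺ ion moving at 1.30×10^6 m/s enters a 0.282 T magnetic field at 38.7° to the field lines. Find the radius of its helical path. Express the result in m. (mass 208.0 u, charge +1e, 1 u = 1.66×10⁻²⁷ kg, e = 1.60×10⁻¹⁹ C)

r ≈ 6.22 m

Only the perpendicular component v⊥ = v sin38.7° = 8.13×10^5 m/s is bent by the field.
r = m v⊥ /(qB) = (3.45×10^-25)(8.13×10^5) / [(1×1.60×10^-19)(0.282)] = 6.22 m.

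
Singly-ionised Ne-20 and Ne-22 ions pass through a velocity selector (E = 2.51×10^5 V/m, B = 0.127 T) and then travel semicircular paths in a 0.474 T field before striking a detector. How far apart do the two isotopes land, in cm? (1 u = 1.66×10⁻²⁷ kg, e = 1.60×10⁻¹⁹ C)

Both emerge at v = E/B₁ = 1.98×10^6 m/s.
r = mv/(qB₂), so r₁ = 0.8652 m and r₂ = 0.9517 m, giving Δr = 0.0865 m.
After a semicircle each ion lands a diameter 2r from the entry slit, so the separation is 2Δr = 0.173 m.

Δd ≈ 17.3 cm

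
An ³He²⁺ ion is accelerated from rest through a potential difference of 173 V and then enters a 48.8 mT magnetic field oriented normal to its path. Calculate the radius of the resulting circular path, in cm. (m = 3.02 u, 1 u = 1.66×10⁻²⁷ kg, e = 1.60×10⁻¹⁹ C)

r ≈ 4.77 cm

The kinetic energy gained is K = qV = (2×1.60×10^-19)(173) = 5.54×10^-17 J.
v = √(2K/m) = 1.49×10^5 m/s.
r = mv/(qB) = (5.01×10^-27)(1.49×10^5) / [(2×1.60×10^-19)(0.0488)] = 0.0477 m.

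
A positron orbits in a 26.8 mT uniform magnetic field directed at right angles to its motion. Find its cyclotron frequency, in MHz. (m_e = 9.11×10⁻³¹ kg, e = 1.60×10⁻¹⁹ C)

f = qB/(2πm) = (1×1.60×10^-19)(0.0268) / [2π(9.11×10^-31)] = 7.49×10^8 Hz.

f ≈ 749 MHz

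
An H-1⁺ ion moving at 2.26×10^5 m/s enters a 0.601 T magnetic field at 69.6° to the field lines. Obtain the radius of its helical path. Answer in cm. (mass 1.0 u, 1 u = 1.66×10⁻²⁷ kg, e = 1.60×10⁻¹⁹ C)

Only the perpendicular component v⊥ = v sin69.6° = 2.12×10^5 m/s is bent by the field.
r = m v⊥ /(qB) = (1.66×10^-27)(2.12×10^5) / [(1×1.60×10^-19)(0.601)] = 3.66×10^-3 m.

r ≈ 0.366 cm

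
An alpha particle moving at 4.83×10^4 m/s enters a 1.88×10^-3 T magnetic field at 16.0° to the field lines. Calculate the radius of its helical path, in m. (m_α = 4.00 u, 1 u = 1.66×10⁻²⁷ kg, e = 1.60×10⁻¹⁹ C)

r ≈ 0.147 m

Only the perpendicular component v⊥ = v sin16.0° = 1.33×10^4 m/s is bent by the field.
r = m v⊥ /(qB) = (6.64×10^-27)(1.33×10^4) / [(2×1.60×10^-19)(1.88×10^-3)] = 0.147 m.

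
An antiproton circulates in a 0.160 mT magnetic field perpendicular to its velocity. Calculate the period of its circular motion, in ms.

T ≈ 0.410 ms

The cyclotron period is independent of speed: T = 2πm/(qB).
T = 2π(1.67×10^-27) / [(1×1.60×10^-19)(1.60×10^-4)] = 4.10×10^-4 s.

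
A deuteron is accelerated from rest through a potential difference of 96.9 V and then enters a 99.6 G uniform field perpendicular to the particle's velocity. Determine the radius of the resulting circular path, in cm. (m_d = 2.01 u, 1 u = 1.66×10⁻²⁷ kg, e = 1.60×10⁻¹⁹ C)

The kinetic energy gained is K = qV = (1×1.60×10^-19)(96.9) = 1.55×10^-17 J.
v = √(2K/m) = 9.64×10^4 m/s.
r = mv/(qB) = (3.34×10^-27)(9.64×10^4) / [(1×1.60×10^-19)(9.96×10^-3)] = 0.202 m.

r ≈ 20.2 cm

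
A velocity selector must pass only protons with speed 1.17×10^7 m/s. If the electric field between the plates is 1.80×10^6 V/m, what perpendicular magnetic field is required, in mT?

B ≈ 154 mT

qE = qvB ⇒ B = E/v = (1.80×10^6) / (1.17×10^7) = 0.154 T.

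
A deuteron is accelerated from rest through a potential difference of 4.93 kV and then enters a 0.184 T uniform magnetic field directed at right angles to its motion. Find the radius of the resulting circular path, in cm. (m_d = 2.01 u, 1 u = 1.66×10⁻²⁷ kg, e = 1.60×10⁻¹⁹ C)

The kinetic energy gained is K = qV = (1×1.60×10^-19)(4930) = 7.89×10^-16 J.
v = √(2K/m) = 6.88×10^5 m/s.
r = mv/(qB) = (3.34×10^-27)(6.88×10^5) / [(1×1.60×10^-19)(0.184)] = 0.0779 m.

r ≈ 7.79 cm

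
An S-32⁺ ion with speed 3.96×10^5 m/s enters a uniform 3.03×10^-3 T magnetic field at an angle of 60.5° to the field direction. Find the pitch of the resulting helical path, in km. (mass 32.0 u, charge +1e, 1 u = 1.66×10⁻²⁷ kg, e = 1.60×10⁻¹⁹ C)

The velocity component along B is v∥ = v cos60.5° = 1.95×10^5 m/s.
The cyclotron period T = 2πm/(qB) = 6.88×10^-4 s is set by m, q, B alone.
Pitch = v∥·T = (1.95×10^5)(6.88×10^-4) = 134 m.

pitch ≈ 0.134 km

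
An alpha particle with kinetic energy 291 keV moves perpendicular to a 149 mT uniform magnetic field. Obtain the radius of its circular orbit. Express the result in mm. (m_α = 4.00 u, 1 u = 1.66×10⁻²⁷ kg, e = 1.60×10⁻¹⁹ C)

r ≈ 522 mm

Convert the energy: K = 291 keV = 4.66×10^-14 J.
v = √(2K/m) = √(2·4.66×10^-14/6.64×10^-27) = 3.74×10^6 m/s.
r = mv/(qB) = (6.64×10^-27)(3.74×10^6) / [(2×1.60×10^-19)(0.149)] = 0.522 m.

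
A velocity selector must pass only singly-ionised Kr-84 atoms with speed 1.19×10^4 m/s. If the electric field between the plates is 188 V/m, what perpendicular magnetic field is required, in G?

B ≈ 158 G

qE = qvB ⇒ B = E/v = (188) / (1.19×10^4) = 0.0158 T.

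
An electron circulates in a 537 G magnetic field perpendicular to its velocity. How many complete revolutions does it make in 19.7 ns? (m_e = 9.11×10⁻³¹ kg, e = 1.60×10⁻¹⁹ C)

T = 2πm/(qB) = 2π(9.11×10^-31) / [(1×1.60×10^-19)(0.0537)] = 6.6620×10^-10 s.
N = t/T = 1.97×10^-8 / 6.6620×10^-10 ≈ 29.57, so 29 complete revolutions.

N = 29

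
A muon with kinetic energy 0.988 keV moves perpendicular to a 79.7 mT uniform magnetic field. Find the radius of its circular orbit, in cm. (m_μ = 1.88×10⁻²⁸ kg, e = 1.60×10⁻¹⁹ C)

r ≈ 1.91 cm

Convert the energy: K = 0.988 keV = 1.58×10^-16 J.
v = √(2K/m) = √(2·1.58×10^-16/1.88×10^-28) = 1.30×10^6 m/s.
r = mv/(qB) = (1.88×10^-28)(1.30×10^6) / [(1×1.60×10^-19)(0.0797)] = 0.0191 m.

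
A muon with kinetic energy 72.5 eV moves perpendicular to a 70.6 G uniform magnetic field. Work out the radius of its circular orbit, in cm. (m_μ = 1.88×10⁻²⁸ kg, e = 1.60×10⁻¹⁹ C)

r ≈ 5.85 cm

Convert the energy: K = 72.5 eV = 1.16×10^-17 J.
v = √(2K/m) = √(2·1.16×10^-17/1.88×10^-28) = 3.51×10^5 m/s.
r = mv/(qB) = (1.88×10^-28)(3.51×10^5) / [(1×1.60×10^-19)(7.06×10^-3)] = 0.0585 m.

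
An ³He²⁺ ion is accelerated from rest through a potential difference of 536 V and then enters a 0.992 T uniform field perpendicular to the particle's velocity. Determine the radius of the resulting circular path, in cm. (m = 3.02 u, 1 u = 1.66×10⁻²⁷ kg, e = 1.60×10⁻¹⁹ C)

r ≈ 0.413 cm

The kinetic energy gained is K = qV = (2×1.60×10^-19)(536) = 1.72×10^-16 J.
v = √(2K/m) = 2.62×10^5 m/s.
r = mv/(qB) = (5.01×10^-27)(2.62×10^5) / [(2×1.60×10^-19)(0.992)] = 4.13×10^-3 m.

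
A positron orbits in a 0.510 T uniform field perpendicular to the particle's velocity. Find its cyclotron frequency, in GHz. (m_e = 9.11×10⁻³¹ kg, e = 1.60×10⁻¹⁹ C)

f ≈ 14.3 GHz

f = qB/(2πm) = (1×1.60×10^-19)(0.510) / [2π(9.11×10^-31)] = 1.43×10^10 Hz.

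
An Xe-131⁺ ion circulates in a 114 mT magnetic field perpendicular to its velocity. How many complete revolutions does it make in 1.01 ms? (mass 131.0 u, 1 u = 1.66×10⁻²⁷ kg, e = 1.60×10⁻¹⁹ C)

N = 13

T = 2πm/(qB) = 2π(2.1746×10^-25) / [(1×1.60×10^-19)(0.114)] = 7.4909×10^-5 s.
N = t/T = 1.01×10^-3 / 7.4909×10^-5 ≈ 13.48, so 13 complete revolutions.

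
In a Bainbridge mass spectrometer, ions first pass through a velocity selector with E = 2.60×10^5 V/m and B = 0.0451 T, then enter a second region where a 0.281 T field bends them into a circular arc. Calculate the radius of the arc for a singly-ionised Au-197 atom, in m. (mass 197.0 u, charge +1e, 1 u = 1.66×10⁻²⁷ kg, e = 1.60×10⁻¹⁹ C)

r ≈ 41.9 m

The selector passes v = E/B = 2.60×10^5/0.0451 = 5.76×10^6 m/s.
In the deflection region, r = mv/(qB₂) = (3.27×10^-25)(5.76×10^6) / [(1×1.60×10^-19)(0.281)] = 41.9 m.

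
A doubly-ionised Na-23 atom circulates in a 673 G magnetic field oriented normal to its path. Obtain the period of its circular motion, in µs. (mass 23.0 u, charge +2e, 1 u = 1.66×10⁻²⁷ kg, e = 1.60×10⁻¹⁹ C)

T ≈ 11.1 µs

The cyclotron period is independent of speed: T = 2πm/(qB).
T = 2π(3.82×10^-26) / [(2×1.60×10^-19)(0.0673)] = 1.11×10^-5 s.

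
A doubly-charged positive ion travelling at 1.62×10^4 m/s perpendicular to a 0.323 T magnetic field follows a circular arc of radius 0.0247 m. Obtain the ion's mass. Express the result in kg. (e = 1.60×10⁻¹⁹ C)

m ≈ 1.58×10^-25 kg

qvB = mv²/r ⇒ m = qBr/v.
m = (2×1.60×10^-19)(0.323)(0.0247) / (1.62×10^4) = 1.58×10^-25 kg.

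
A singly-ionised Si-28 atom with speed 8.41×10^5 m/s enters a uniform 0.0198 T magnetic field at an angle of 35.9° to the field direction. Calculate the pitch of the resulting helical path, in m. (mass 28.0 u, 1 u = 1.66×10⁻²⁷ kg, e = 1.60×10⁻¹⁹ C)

pitch ≈ 62.8 m

The velocity component along B is v∥ = v cos35.9° = 6.81×10^5 m/s.
The cyclotron period T = 2πm/(qB) = 9.22×10^-5 s is set by m, q, B alone.
Pitch = v∥·T = (6.81×10^5)(9.22×10^-5) = 62.8 m.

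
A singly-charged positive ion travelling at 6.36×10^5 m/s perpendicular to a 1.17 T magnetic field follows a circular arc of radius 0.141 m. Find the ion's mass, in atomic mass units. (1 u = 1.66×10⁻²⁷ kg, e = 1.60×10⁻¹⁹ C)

qvB = mv²/r ⇒ m = qBr/v.
m = (1×1.60×10^-19)(1.17)(0.141) / (6.36×10^5) = 4.15×10^-26 kg = 25.0 u.

m ≈ 25.0 u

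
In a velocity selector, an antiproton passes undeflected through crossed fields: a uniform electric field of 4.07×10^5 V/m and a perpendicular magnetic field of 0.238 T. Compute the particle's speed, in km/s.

v ≈ 1710 km/s

For zero net force, qE = qvB, so v = E/B.
v = (4.07×10^5) / (0.238) = 1.71×10^6 m/s.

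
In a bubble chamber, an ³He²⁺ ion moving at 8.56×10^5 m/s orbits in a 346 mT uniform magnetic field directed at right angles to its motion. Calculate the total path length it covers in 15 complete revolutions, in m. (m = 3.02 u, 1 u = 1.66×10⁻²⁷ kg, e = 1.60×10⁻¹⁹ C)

r = mv/(qB) = 0.0388 m, so one revolution covers 2πr = 0.244 m.
In 15 revolutions: L = 15·2πr = 3.65 m.

L ≈ 3.65 m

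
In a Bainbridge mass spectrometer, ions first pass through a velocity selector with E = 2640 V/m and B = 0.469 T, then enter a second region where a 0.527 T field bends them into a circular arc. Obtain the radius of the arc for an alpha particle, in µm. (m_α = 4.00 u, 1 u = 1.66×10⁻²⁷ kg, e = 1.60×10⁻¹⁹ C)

The selector passes v = E/B = 2640/0.469 = 5630 m/s.
In the deflection region, r = mv/(qB₂) = (6.64×10^-27)(5630) / [(2×1.60×10^-19)(0.527)] = 2.22×10^-4 m.

r ≈ 222 µm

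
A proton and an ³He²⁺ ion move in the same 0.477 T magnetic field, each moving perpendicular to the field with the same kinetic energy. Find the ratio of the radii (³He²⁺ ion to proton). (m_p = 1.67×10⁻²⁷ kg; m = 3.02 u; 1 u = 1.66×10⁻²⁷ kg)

ratio ≈ 0.866

r = √(2mK)/(qB) ⇒ at equal K, r ∝ √m/q.
r_{³He²⁺ ion}/r_{proton} = 0.866.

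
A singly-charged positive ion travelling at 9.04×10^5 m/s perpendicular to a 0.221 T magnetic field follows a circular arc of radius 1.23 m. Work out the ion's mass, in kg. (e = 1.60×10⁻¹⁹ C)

m ≈ 4.81×10^-26 kg

qvB = mv²/r ⇒ m = qBr/v.
m = (1×1.60×10^-19)(0.221)(1.23) / (9.04×10^5) = 4.81×10^-26 kg.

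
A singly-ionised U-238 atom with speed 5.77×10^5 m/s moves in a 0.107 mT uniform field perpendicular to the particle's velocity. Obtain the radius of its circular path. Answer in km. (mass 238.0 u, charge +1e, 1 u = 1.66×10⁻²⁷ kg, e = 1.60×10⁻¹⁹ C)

r ≈ 13.3 km

The magnetic force provides the centripetal force: qvB = mv²/r, so r = mv/(qB).
r = (3.95×10^-25 kg)(5.77×10^5 m/s) / [(1×1.60×10^-19 C)(1.07×10^-4 T)] = 1.33×10^4 m.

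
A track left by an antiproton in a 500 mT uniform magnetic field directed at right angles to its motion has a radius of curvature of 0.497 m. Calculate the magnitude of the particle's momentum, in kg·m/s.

Since qvB = mv²/r, the momentum p = mv = qBr.
p = (1×1.60×10^-19)(0.500)(0.497) = 3.98×10^-20 kg·m/s.

p ≈ 3.98×10^-20 kg·m/s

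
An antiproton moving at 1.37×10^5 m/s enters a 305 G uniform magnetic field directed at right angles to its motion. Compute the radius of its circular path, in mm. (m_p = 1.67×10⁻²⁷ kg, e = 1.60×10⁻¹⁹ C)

The magnetic force provides the centripetal force: qvB = mv²/r, so r = mv/(qB).
r = (1.67×10^-27 kg)(1.37×10^5 m/s) / [(1×1.60×10^-19 C)(0.0305 T)] = 0.0469 m.

r ≈ 46.9 mm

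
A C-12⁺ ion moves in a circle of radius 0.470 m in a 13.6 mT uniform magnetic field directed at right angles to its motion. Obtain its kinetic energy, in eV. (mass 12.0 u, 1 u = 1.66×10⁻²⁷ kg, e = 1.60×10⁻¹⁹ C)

v = qBr/m = (1×1.60×10^-19)(0.0136)(0.470) / (1.99×10^-26) = 5.13×10^4 m/s.
K = ½mv² = 0.5·(1.99×10^-26)·(5.13×10^4)² = 2.63×10^-17 J = 164 eV.

K ≈ 164 eV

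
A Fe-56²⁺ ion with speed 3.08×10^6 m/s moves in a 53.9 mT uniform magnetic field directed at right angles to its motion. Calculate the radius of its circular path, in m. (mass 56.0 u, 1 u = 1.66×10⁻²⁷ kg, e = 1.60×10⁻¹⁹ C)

r ≈ 16.6 m

The magnetic force provides the centripetal force: qvB = mv²/r, so r = mv/(qB).
r = (9.30×10^-26 kg)(3.08×10^6 m/s) / [(2×1.60×10^-19 C)(0.0539 T)] = 16.6 m.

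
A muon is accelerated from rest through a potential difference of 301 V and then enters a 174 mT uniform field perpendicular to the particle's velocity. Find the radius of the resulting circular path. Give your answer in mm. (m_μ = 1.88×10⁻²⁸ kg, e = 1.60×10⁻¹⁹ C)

The kinetic energy gained is K = qV = (1×1.60×10^-19)(301) = 4.82×10^-17 J.
v = √(2K/m) = 7.16×10^5 m/s.
r = mv/(qB) = (1.88×10^-28)(7.16×10^5) / [(1×1.60×10^-19)(0.174)] = 4.83×10^-3 m.

r ≈ 4.83 mm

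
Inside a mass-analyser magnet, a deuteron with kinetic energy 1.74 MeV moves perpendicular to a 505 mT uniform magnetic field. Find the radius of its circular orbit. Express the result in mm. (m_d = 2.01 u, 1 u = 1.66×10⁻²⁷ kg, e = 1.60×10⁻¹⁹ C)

Convert the energy: K = 1.74 MeV = 2.78×10^-13 J.
v = √(2K/m) = √(2·2.78×10^-13/3.34×10^-27) = 1.29×10^7 m/s.
r = mv/(qB) = (3.34×10^-27)(1.29×10^7) / [(1×1.60×10^-19)(0.505)] = 0.533 m.

r ≈ 533 mm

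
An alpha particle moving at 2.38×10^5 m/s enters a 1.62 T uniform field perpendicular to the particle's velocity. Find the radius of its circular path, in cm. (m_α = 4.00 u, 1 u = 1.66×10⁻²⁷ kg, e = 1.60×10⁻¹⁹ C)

The magnetic force provides the centripetal force: qvB = mv²/r, so r = mv/(qB).
r = (6.64×10^-27 kg)(2.38×10^5 m/s) / [(2×1.60×10^-19 C)(1.62 T)] = 3.05×10^-3 m.

r ≈ 0.305 cm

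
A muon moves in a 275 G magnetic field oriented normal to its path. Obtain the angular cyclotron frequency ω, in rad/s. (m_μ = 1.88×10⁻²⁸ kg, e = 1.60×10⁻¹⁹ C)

ω ≈ 2.34×10^7 rad/s

ω = qB/m = (1×1.60×10^-19)(0.0275) / (1.88×10^-28) = 2.34×10^7 rad/s.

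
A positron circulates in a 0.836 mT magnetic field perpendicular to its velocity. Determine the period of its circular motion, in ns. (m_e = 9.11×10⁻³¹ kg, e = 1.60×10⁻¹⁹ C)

T ≈ 42.8 ns

The cyclotron period is independent of speed: T = 2πm/(qB).
T = 2π(9.11×10^-31) / [(1×1.60×10^-19)(8.36×10^-4)] = 4.28×10^-8 s.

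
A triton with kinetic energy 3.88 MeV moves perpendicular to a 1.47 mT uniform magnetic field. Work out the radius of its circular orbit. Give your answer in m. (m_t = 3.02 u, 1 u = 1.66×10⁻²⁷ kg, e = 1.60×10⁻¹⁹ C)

r ≈ 335 m

Convert the energy: K = 3.88 MeV = 6.21×10^-13 J.
v = √(2K/m) = √(2·6.21×10^-13/5.01×10^-27) = 1.57×10^7 m/s.
r = mv/(qB) = (5.01×10^-27)(1.57×10^7) / [(1×1.60×10^-19)(1.47×10^-3)] = 335 m.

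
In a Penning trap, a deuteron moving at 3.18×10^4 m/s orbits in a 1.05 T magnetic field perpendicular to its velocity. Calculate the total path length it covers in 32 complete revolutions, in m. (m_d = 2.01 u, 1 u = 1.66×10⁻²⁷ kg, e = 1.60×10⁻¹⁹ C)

r = mv/(qB) = 6.32×10^-4 m, so one revolution covers 2πr = 3.97×10^-3 m.
In 32 revolutions: L = 32·2πr = 0.127 m.

L ≈ 0.127 m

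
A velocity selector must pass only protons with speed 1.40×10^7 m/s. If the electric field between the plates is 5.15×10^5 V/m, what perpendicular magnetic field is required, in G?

B ≈ 368 G

qE = qvB ⇒ B = E/v = (5.15×10^5) / (1.40×10^7) = 0.0368 T.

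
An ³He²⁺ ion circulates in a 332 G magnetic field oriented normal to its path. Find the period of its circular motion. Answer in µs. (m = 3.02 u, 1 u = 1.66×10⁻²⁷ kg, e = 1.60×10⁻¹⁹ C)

T ≈ 2.96 µs

The cyclotron period is independent of speed: T = 2πm/(qB).
T = 2π(5.01×10^-27) / [(2×1.60×10^-19)(0.0332)] = 2.96×10^-6 s.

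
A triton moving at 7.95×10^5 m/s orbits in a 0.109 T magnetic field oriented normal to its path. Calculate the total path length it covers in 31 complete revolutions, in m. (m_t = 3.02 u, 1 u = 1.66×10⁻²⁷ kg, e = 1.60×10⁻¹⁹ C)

r = mv/(qB) = 0.229 m, so one revolution covers 2πr = 1.44 m.
In 31 revolutions: L = 31·2πr = 44.5 m.

L ≈ 44.5 m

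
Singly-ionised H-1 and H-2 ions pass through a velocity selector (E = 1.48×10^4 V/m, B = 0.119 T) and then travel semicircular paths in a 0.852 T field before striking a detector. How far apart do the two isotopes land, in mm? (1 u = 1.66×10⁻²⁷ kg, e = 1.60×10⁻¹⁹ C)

Δd ≈ 3.03 mm

Both emerge at v = E/B₁ = 1.24×10^5 m/s.
r = mv/(qB₂), so r₁ = 1.51×10^-3 m and r₂ = 3.03×10^-3 m, giving Δr = 1.51×10^-3 m.
After a semicircle each ion lands a diameter 2r from the entry slit, so the separation is 2Δr = 3.03×10^-3 m.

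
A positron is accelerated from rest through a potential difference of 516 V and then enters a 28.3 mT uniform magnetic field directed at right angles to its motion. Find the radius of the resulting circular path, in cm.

The kinetic energy gained is K = qV = (1×1.60×10^-19)(516) = 8.26×10^-17 J.
v = √(2K/m) = 1.35×10^7 m/s.
r = mv/(qB) = (9.11×10^-31)(1.35×10^7) / [(1×1.60×10^-19)(0.0283)] = 2.71×10^-3 m.

r ≈ 0.271 cm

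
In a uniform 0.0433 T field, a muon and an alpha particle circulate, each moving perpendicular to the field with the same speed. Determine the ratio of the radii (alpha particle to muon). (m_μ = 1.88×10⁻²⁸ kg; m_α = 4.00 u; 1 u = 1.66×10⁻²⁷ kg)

r = mv/(qB) ⇒ at equal v, r ∝ m/q.
r_{alpha particle}/r_{muon} = 17.7.

ratio ≈ 17.7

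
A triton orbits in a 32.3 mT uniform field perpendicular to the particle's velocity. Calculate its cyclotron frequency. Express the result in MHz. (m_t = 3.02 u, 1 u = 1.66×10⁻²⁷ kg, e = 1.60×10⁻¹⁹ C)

f ≈ 0.164 MHz

f = qB/(2πm) = (1×1.60×10^-19)(0.0323) / [2π(5.01×10^-27)] = 1.64×10^5 Hz.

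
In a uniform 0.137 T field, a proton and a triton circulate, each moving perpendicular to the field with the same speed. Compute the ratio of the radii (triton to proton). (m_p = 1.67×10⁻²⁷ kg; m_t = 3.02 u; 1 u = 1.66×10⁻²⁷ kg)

ratio ≈ 3.00

r = mv/(qB) ⇒ at equal v, r ∝ m/q.
r_{triton}/r_{proton} = 3.00.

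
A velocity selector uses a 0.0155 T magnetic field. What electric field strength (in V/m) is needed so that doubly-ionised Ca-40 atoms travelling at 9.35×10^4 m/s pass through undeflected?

E ≈ 1450 V/m

qE = qvB ⇒ E = vB = (9.35×10^4)(0.0155) = 1450 V/m.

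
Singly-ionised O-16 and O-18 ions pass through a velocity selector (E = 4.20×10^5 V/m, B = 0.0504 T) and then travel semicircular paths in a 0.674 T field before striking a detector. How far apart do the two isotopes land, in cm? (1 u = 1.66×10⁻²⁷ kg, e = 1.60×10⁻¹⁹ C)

Δd ≈ 51.3 cm

Both emerge at v = E/B₁ = 8.33×10^6 m/s.
r = mv/(qB₂), so r₁ = 2.052 m and r₂ = 2.309 m, giving Δr = 0.257 m.
After a semicircle each ion lands a diameter 2r from the entry slit, so the separation is 2Δr = 0.513 m.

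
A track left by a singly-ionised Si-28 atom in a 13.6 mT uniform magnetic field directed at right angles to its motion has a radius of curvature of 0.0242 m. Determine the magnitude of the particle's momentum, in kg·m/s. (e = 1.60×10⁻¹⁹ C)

Since qvB = mv²/r, the momentum p = mv = qBr.
p = (1×1.60×10^-19)(0.0136)(0.0242) = 5.27×10^-23 kg·m/s.

p ≈ 5.27×10^-23 kg·m/s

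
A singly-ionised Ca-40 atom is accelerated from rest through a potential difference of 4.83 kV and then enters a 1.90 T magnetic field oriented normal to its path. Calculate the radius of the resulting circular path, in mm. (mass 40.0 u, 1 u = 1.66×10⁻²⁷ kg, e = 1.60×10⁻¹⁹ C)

The kinetic energy gained is K = qV = (1×1.60×10^-19)(4830) = 7.73×10^-16 J.
v = √(2K/m) = 1.53×10^5 m/s.
r = mv/(qB) = (6.64×10^-26)(1.53×10^5) / [(1×1.60×10^-19)(1.90)] = 0.0333 m.

r ≈ 33.3 mm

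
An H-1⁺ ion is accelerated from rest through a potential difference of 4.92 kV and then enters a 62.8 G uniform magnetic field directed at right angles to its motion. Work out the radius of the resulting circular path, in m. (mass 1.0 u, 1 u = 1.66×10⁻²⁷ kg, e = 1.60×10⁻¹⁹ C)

r ≈ 1.61 m

The kinetic energy gained is K = qV = (1×1.60×10^-19)(4920) = 7.87×10^-16 J.
v = √(2K/m) = 9.74×10^5 m/s.
r = mv/(qB) = (1.66×10^-27)(9.74×10^5) / [(1×1.60×10^-19)(6.28×10^-3)] = 1.61 m.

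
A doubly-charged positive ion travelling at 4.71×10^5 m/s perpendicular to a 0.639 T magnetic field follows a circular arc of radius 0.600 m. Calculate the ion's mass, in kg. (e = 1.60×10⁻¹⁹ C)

qvB = mv²/r ⇒ m = qBr/v.
m = (2×1.60×10^-19)(0.639)(0.600) / (4.71×10^5) = 2.60×10^-25 kg.

m ≈ 2.60×10^-25 kg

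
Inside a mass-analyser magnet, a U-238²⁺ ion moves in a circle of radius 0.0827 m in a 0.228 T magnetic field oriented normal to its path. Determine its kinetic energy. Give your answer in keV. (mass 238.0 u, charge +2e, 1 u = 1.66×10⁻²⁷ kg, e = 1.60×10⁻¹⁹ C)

v = qBr/m = (2×1.60×10^-19)(0.228)(0.0827) / (3.95×10^-25) = 1.53×10^4 m/s.
K = ½mv² = 0.5·(3.95×10^-25)·(1.53×10^4)² = 4.61×10^-17 J = 0.288 keV.

K ≈ 0.288 keV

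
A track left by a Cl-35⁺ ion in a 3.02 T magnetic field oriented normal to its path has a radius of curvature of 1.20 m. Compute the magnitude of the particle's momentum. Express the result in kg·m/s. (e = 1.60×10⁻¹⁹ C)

Since qvB = mv²/r, the momentum p = mv = qBr.
p = (1×1.60×10^-19)(3.02)(1.20) = 5.80×10^-19 kg·m/s.

p ≈ 5.80×10^-19 kg·m/s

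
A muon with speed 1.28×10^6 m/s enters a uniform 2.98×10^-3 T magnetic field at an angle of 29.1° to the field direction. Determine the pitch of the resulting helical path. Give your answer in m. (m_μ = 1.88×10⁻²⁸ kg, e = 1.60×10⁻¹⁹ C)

The velocity component along B is v∥ = v cos29.1° = 1.12×10^6 m/s.
The cyclotron period T = 2πm/(qB) = 2.48×10^-6 s is set by m, q, B alone.
Pitch = v∥·T = (1.12×10^6)(2.48×10^-6) = 2.77 m.

pitch ≈ 2.77 m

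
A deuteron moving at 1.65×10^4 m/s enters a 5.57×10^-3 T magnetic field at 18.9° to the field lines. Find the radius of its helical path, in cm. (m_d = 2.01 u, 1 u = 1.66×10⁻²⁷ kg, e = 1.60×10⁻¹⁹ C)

Only the perpendicular component v⊥ = v sin18.9° = 5340 m/s is bent by the field.
r = m v⊥ /(qB) = (3.34×10^-27)(5340) / [(1×1.60×10^-19)(5.57×10^-3)] = 0.0200 m.

r ≈ 2.00 cm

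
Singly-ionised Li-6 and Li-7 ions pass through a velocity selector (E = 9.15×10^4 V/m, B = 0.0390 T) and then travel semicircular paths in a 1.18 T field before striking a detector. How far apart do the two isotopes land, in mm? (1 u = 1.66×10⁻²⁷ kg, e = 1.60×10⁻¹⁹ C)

Both emerge at v = E/B₁ = 2.35×10^6 m/s.
r = mv/(qB₂), so r₁ = 0.1238 m and r₂ = 0.1444 m, giving Δr = 0.0206 m.
After a semicircle each ion lands a diameter 2r from the entry slit, so the separation is 2Δr = 0.0413 m.

Δd ≈ 41.3 mm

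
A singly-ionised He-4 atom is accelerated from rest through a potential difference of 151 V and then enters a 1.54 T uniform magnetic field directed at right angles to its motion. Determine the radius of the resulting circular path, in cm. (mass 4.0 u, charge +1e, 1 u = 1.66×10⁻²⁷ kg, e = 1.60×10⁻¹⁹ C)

r ≈ 0.230 cm

The kinetic energy gained is K = qV = (1×1.60×10^-19)(151) = 2.42×10^-17 J.
v = √(2K/m) = 8.53×10^4 m/s.
r = mv/(qB) = (6.64×10^-27)(8.53×10^4) / [(1×1.60×10^-19)(1.54)] = 2.30×10^-3 m.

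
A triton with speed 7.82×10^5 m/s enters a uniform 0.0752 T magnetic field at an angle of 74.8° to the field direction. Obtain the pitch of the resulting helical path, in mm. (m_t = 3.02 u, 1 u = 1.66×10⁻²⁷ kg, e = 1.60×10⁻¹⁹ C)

pitch ≈ 537 mm

The velocity component along B is v∥ = v cos74.8° = 2.05×10^5 m/s.
The cyclotron period T = 2πm/(qB) = 2.62×10^-6 s is set by m, q, B alone.
Pitch = v∥·T = (2.05×10^5)(2.62×10^-6) = 0.537 m.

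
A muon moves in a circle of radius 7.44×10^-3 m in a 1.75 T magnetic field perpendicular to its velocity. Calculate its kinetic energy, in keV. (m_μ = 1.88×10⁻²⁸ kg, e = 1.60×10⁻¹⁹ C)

v = qBr/m = (1×1.60×10^-19)(1.75)(7.44×10^-3) / (1.88×10^-28) = 1.11×10^7 m/s.
K = ½mv² = 0.5·(1.88×10^-28)·(1.11×10^7)² = 1.15×10^-14 J = 72.1 keV.

K ≈ 72.1 keV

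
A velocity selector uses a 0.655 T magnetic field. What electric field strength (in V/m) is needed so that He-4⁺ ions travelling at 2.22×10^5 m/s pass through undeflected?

E ≈ 1.45×10^5 V/m

qE = qvB ⇒ E = vB = (2.22×10^5)(0.655) = 1.45×10^5 V/m.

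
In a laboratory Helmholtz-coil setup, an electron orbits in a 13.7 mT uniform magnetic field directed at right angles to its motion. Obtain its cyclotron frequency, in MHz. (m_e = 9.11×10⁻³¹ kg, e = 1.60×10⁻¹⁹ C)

f ≈ 383 MHz

f = qB/(2πm) = (1×1.60×10^-19)(0.0137) / [2π(9.11×10^-31)] = 3.83×10^8 Hz.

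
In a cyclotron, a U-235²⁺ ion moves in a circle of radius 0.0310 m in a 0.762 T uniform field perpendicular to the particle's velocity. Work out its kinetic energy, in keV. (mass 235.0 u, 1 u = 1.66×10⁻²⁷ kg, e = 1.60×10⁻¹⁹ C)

v = qBr/m = (2×1.60×10^-19)(0.762)(0.0310) / (3.90×10^-25) = 1.94×10^4 m/s.
K = ½mv² = 0.5·(3.90×10^-25)·(1.94×10^4)² = 7.32×10^-17 J = 0.458 keV.

K ≈ 0.458 keV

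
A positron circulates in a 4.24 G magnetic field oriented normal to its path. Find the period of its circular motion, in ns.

The cyclotron period is independent of speed: T = 2πm/(qB).
T = 2π(9.11×10^-31) / [(1×1.60×10^-19)(4.24×10^-4)] = 8.44×10^-8 s.

T ≈ 84.4 ns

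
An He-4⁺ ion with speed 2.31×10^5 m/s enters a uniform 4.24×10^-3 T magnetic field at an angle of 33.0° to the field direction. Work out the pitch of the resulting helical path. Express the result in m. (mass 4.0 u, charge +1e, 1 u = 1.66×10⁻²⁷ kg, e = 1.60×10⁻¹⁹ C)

pitch ≈ 11.9 m

The velocity component along B is v∥ = v cos33.0° = 1.94×10^5 m/s.
The cyclotron period T = 2πm/(qB) = 6.15×10^-5 s is set by m, q, B alone.
Pitch = v∥·T = (1.94×10^5)(6.15×10^-5) = 11.9 m.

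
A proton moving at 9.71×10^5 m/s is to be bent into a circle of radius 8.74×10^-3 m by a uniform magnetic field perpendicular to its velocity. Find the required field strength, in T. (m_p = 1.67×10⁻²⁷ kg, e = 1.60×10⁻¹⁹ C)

qvB = mv²/r gives B = mv/(qr).
B = (1.67×10^-27)(9.71×10^5) / [(1×1.60×10^-19)(8.74×10^-3)] = 1.16 T.

B ≈ 1.16 T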